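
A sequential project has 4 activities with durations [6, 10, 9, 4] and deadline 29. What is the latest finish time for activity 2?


LF(activity 2) = deadline - sum of successor durations
Successors: activities 3 through 4 with durations [9, 4]
Sum of successor durations = 13
LF = 29 - 13 = 16

16


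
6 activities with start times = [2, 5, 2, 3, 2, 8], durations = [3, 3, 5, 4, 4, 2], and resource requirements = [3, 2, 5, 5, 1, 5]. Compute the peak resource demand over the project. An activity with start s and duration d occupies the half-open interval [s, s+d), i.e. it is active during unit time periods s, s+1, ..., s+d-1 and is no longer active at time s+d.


Each activity i is active on [start_i, start_i + duration_i).
Compute total resource usage per time slot:
  t=0: active resources = [], total = 0
  t=1: active resources = [], total = 0
  t=2: active resources = [3, 5, 1], total = 9
  t=3: active resources = [3, 5, 5, 1], total = 14
  t=4: active resources = [3, 5, 5, 1], total = 14
  t=5: active resources = [2, 5, 5, 1], total = 13
  t=6: active resources = [2, 5, 5], total = 12
  t=7: active resources = [2], total = 2
  t=8: active resources = [5], total = 5
  t=9: active resources = [5], total = 5
Peak resource demand = 14

14


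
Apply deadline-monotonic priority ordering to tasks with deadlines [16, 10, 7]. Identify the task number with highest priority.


Sort tasks by relative deadline (ascending):
  Task 3: deadline = 7
  Task 2: deadline = 10
  Task 1: deadline = 16
Priority order (highest first): [3, 2, 1]
Highest priority task = 3

3


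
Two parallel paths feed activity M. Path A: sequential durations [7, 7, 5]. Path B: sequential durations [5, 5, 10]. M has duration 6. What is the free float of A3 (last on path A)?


ES(A3) = sum of predecessors on chain A = 14
EF(A3) = ES + duration = 14 + 5 = 19
Successor of A3 is M. ES(M) = max(sum(A), sum(B)) = max(19, 20) = 20
Free float = ES(successor) - EF(current) = 20 - 19 = 1

1


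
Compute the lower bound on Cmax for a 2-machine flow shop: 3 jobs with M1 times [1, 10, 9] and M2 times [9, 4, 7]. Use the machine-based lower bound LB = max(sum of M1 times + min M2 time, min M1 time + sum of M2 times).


LB1 = sum(M1 times) + min(M2 times) = 20 + 4 = 24
LB2 = min(M1 times) + sum(M2 times) = 1 + 20 = 21
Lower bound = max(LB1, LB2) = max(24, 21) = 24

24


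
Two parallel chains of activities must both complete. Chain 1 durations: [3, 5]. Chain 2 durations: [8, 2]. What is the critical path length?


Path A total = 3 + 5 = 8
Path B total = 8 + 2 = 10
Critical path = longest path = max(8, 10) = 10

10


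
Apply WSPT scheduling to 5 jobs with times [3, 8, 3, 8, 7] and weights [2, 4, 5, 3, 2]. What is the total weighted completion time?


Compute p/w ratios and sort ascending (WSPT): [(3, 5), (3, 2), (8, 4), (8, 3), (7, 2)]
Compute weighted completion times:
  Job (p=3,w=5): C=3, w*C=5*3=15
  Job (p=3,w=2): C=6, w*C=2*6=12
  Job (p=8,w=4): C=14, w*C=4*14=56
  Job (p=8,w=3): C=22, w*C=3*22=66
  Job (p=7,w=2): C=29, w*C=2*29=58
Total weighted completion time = 207

207


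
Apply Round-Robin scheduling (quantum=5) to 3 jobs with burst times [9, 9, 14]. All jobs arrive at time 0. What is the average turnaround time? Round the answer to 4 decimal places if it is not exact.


Time quantum = 5
Execution trace:
  J1 runs 5 units, time = 5
  J2 runs 5 units, time = 10
  J3 runs 5 units, time = 15
  J1 runs 4 units, time = 19
  J2 runs 4 units, time = 23
  J3 runs 5 units, time = 28
  J3 runs 4 units, time = 32
Finish times: [19, 23, 32]
Average turnaround = 74/3 = 24.6667

24.6667


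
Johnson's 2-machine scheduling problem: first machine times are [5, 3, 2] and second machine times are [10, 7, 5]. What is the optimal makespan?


Apply Johnson's rule:
  Group 1 (a <= b): [(3, 2, 5), (2, 3, 7), (1, 5, 10)]
  Group 2 (a > b): []
Optimal job order: [3, 2, 1]
Schedule:
  Job 3: M1 done at 2, M2 done at 7
  Job 2: M1 done at 5, M2 done at 14
  Job 1: M1 done at 10, M2 done at 24
Makespan = 24

24


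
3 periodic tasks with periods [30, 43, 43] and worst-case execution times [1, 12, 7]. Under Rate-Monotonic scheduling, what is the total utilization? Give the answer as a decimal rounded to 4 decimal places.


Compute individual utilizations (exact fractions):
  Task 1: C/T = 1/30 (approx. 0.0333)
  Task 2: C/T = 12/43 (approx. 0.2791)
  Task 3: C/T = 7/43 (approx. 0.1628)
Total utilization U = 1/30 + 12/43 + 7/43 = 613/1290
Rounded to 4 decimal places: U = 0.4752
RM (Liu & Layland) bound for 3 tasks = 0.779763; compare with U = 613/1290 (approx. 0.475194)
U <= bound, so schedulable by RM sufficient condition.

0.4752


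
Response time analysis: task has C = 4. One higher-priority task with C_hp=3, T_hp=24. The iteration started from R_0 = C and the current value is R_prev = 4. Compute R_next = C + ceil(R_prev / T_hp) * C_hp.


R_next = C + ceil(R_prev / T_hp) * C_hp
ceil(4 / 24) = ceil(0.1667) = 1
Interference = 1 * 3 = 3
R_next = 4 + 3 = 7

7


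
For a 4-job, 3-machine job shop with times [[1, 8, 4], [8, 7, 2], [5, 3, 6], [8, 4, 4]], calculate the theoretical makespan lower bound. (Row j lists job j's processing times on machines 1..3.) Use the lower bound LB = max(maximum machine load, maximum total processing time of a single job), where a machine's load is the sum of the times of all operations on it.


Machine loads:
  Machine 1: 1 + 8 + 5 + 8 = 22
  Machine 2: 8 + 7 + 3 + 4 = 22
  Machine 3: 4 + 2 + 6 + 4 = 16
Max machine load = 22
Job totals:
  Job 1: 13
  Job 2: 17
  Job 3: 14
  Job 4: 16
Max job total = 17
Lower bound = max(22, 17) = 22

22


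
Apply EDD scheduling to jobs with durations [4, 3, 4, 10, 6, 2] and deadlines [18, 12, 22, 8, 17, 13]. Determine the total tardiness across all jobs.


Sort by due date (EDD order): [(10, 8), (3, 12), (2, 13), (6, 17), (4, 18), (4, 22)]
Compute completion times and tardiness:
  Job 1: p=10, d=8, C=10, tardiness=max(0,10-8)=2
  Job 2: p=3, d=12, C=13, tardiness=max(0,13-12)=1
  Job 3: p=2, d=13, C=15, tardiness=max(0,15-13)=2
  Job 4: p=6, d=17, C=21, tardiness=max(0,21-17)=4
  Job 5: p=4, d=18, C=25, tardiness=max(0,25-18)=7
  Job 6: p=4, d=22, C=29, tardiness=max(0,29-22)=7
Total tardiness = 23

23


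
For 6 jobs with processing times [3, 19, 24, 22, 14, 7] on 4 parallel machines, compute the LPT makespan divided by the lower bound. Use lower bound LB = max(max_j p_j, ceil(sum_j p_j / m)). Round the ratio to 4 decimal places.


LPT order: [24, 22, 19, 14, 7, 3]
Machine loads after assignment: [24, 22, 22, 21]
LPT makespan = 24
Lower bound = max(max_job, ceil(total/4)) = max(24, 23) = 24
Ratio = 24 / 24 = 1.0

1.0


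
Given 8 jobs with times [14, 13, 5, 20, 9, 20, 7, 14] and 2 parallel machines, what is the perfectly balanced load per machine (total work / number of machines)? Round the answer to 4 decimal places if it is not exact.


Total processing time = 14 + 13 + 5 + 20 + 9 + 20 + 7 + 14 = 102
Number of machines = 2
Ideal balanced load = 102 / 2 = 51.0

51.0


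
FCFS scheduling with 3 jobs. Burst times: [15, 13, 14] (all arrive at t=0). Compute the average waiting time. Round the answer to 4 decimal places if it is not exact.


FCFS order (as given): [15, 13, 14]
Waiting times:
  Job 1: wait = 0
  Job 2: wait = 15
  Job 3: wait = 28
Sum of waiting times = 43
Average waiting time = 43/3 = 14.3333

14.3333


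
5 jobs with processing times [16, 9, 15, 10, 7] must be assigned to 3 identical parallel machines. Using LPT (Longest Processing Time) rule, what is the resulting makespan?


Sort jobs in decreasing order (LPT): [16, 15, 10, 9, 7]
Assign each job to the least loaded machine:
  Machine 1: jobs [16], load = 16
  Machine 2: jobs [15, 7], load = 22
  Machine 3: jobs [10, 9], load = 19
Makespan = max load = 22

22


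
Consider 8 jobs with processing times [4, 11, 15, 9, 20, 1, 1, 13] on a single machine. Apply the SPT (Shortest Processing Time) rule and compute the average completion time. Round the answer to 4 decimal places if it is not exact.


Sort jobs by processing time (SPT order): [1, 1, 4, 9, 11, 13, 15, 20]
Compute completion times sequentially:
  Job 1: processing = 1, completes at 1
  Job 2: processing = 1, completes at 2
  Job 3: processing = 4, completes at 6
  Job 4: processing = 9, completes at 15
  Job 5: processing = 11, completes at 26
  Job 6: processing = 13, completes at 39
  Job 7: processing = 15, completes at 54
  Job 8: processing = 20, completes at 74
Sum of completion times = 217
Average completion time = 217/8 = 27.125

27.125


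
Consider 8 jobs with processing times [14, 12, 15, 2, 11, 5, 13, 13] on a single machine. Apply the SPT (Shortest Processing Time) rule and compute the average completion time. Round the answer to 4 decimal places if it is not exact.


Sort jobs by processing time (SPT order): [2, 5, 11, 12, 13, 13, 14, 15]
Compute completion times sequentially:
  Job 1: processing = 2, completes at 2
  Job 2: processing = 5, completes at 7
  Job 3: processing = 11, completes at 18
  Job 4: processing = 12, completes at 30
  Job 5: processing = 13, completes at 43
  Job 6: processing = 13, completes at 56
  Job 7: processing = 14, completes at 70
  Job 8: processing = 15, completes at 85
Sum of completion times = 311
Average completion time = 311/8 = 38.875

38.875


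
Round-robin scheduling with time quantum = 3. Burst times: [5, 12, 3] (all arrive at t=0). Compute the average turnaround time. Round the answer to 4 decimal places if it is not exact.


Time quantum = 3
Execution trace:
  J1 runs 3 units, time = 3
  J2 runs 3 units, time = 6
  J3 runs 3 units, time = 9
  J1 runs 2 units, time = 11
  J2 runs 3 units, time = 14
  J2 runs 3 units, time = 17
  J2 runs 3 units, time = 20
Finish times: [11, 20, 9]
Average turnaround = 40/3 = 13.3333

13.3333


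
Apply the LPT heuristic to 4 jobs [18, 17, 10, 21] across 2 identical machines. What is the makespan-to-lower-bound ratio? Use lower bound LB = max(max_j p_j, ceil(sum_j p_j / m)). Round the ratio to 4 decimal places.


LPT order: [21, 18, 17, 10]
Machine loads after assignment: [31, 35]
LPT makespan = 35
Lower bound = max(max_job, ceil(total/2)) = max(21, 33) = 33
Ratio = 35 / 33 = 1.0606

1.0606


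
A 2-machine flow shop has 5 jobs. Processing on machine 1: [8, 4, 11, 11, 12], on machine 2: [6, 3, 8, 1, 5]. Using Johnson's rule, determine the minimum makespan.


Apply Johnson's rule:
  Group 1 (a <= b): []
  Group 2 (a > b): [(3, 11, 8), (1, 8, 6), (5, 12, 5), (2, 4, 3), (4, 11, 1)]
Optimal job order: [3, 1, 5, 2, 4]
Schedule:
  Job 3: M1 done at 11, M2 done at 19
  Job 1: M1 done at 19, M2 done at 25
  Job 5: M1 done at 31, M2 done at 36
  Job 2: M1 done at 35, M2 done at 39
  Job 4: M1 done at 46, M2 done at 47
Makespan = 47

47


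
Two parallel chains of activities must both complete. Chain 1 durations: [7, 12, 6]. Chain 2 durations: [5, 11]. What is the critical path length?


Path A total = 7 + 12 + 6 = 25
Path B total = 5 + 11 = 16
Critical path = longest path = max(25, 16) = 25

25


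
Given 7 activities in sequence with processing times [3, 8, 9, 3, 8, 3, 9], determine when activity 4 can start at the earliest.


Activity 4 starts after activities 1 through 3 complete.
Predecessor durations: [3, 8, 9]
ES = 3 + 8 + 9 = 20

20


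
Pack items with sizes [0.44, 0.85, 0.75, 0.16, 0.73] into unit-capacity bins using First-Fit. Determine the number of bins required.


Place items sequentially using First-Fit:
  Item 0.44 -> new Bin 1
  Item 0.85 -> new Bin 2
  Item 0.75 -> new Bin 3
  Item 0.16 -> Bin 1 (now 0.6)
  Item 0.73 -> new Bin 4
Total bins used = 4

4


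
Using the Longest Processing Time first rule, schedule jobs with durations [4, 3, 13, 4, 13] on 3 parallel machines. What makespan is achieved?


Sort jobs in decreasing order (LPT): [13, 13, 4, 4, 3]
Assign each job to the least loaded machine:
  Machine 1: jobs [13], load = 13
  Machine 2: jobs [13], load = 13
  Machine 3: jobs [4, 4, 3], load = 11
Makespan = max load = 13

13


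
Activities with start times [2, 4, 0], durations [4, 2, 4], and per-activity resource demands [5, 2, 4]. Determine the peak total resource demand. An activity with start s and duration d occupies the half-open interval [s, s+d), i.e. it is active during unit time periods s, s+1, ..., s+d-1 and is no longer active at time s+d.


Each activity i is active on [start_i, start_i + duration_i).
Compute total resource usage per time slot:
  t=0: active resources = [4], total = 4
  t=1: active resources = [4], total = 4
  t=2: active resources = [5, 4], total = 9
  t=3: active resources = [5, 4], total = 9
  t=4: active resources = [5, 2], total = 7
  t=5: active resources = [5, 2], total = 7
Peak resource demand = 9

9


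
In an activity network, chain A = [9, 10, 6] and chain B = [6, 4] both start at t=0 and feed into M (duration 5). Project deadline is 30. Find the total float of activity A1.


Forward pass: ES(A1) = sum of predecessors on chain A = 0
EF = ES + duration = 0 + 9 = 9
Backward pass: LF(M) = deadline = 30; LS(M) = 30 - 5 = 25
LF(A1) = LS(M) - sum(successors on chain A) = 25 - 16 = 9
LS = LF - duration = 9 - 9 = 0
Total float = LS - ES = 0 - 0 = 0

0


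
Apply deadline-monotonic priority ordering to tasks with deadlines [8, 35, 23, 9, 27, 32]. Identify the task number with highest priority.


Sort tasks by relative deadline (ascending):
  Task 1: deadline = 8
  Task 4: deadline = 9
  Task 3: deadline = 23
  Task 5: deadline = 27
  Task 6: deadline = 32
  Task 2: deadline = 35
Priority order (highest first): [1, 4, 3, 5, 6, 2]
Highest priority task = 1

1


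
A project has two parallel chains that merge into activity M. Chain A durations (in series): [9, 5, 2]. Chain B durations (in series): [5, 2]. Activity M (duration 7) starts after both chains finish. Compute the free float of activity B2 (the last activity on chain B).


ES(B2) = sum of predecessors on chain B = 5
EF(B2) = ES + duration = 5 + 2 = 7
Successor of B2 is M. ES(M) = max(sum(A), sum(B)) = max(16, 7) = 16
Free float = ES(successor) - EF(current) = 16 - 7 = 9

9


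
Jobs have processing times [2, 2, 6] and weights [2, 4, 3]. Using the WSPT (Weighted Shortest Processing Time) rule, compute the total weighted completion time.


Compute p/w ratios and sort ascending (WSPT): [(2, 4), (2, 2), (6, 3)]
Compute weighted completion times:
  Job (p=2,w=4): C=2, w*C=4*2=8
  Job (p=2,w=2): C=4, w*C=2*4=8
  Job (p=6,w=3): C=10, w*C=3*10=30
Total weighted completion time = 46

46


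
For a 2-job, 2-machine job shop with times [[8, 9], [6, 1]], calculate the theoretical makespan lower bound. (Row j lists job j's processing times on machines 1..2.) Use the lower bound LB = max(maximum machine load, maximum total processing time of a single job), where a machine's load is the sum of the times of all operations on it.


Machine loads:
  Machine 1: 8 + 6 = 14
  Machine 2: 9 + 1 = 10
Max machine load = 14
Job totals:
  Job 1: 17
  Job 2: 7
Max job total = 17
Lower bound = max(14, 17) = 17

17


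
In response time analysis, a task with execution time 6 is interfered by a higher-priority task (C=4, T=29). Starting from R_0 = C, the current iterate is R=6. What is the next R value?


R_next = C + ceil(R_prev / T_hp) * C_hp
ceil(6 / 29) = ceil(0.2069) = 1
Interference = 1 * 4 = 4
R_next = 6 + 4 = 10

10


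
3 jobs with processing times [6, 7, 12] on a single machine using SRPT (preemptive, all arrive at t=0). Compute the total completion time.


Since all jobs arrive at t=0, SRPT equals SPT ordering.
SPT order: [6, 7, 12]
Completion times:
  Job 1: p=6, C=6
  Job 2: p=7, C=13
  Job 3: p=12, C=25
Total completion time = 6 + 13 + 25 = 44

44


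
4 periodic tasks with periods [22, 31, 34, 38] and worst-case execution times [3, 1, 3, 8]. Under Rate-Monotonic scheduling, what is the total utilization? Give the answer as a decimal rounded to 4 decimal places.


Compute individual utilizations (exact fractions):
  Task 1: C/T = 3/22 (approx. 0.1364)
  Task 2: C/T = 1/31 (approx. 0.0323)
  Task 3: C/T = 3/34 (approx. 0.0882)
  Task 4: C/T = 8/38 = 4/19 (approx. 0.2105)
Total utilization U = 3/22 + 1/31 + 3/34 + 4/19 = 51479/110143
Rounded to 4 decimal places: U = 0.4674
RM (Liu & Layland) bound for 4 tasks = 0.756828; compare with U = 51479/110143 (approx. 0.467383)
U <= bound, so schedulable by RM sufficient condition.

0.4674


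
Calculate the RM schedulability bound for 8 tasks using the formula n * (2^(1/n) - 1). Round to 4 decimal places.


Compute 2^(1/8) = 1.0905077327
Subtract 1: 1.0905077327 - 1 = 0.0905077327
Multiply by n: 8 * 0.0905077327 = 0.7240618616
Round to 4 dp: 0.7241

0.7241


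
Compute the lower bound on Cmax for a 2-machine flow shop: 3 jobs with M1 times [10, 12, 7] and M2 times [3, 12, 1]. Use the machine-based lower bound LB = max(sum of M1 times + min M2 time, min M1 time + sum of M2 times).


LB1 = sum(M1 times) + min(M2 times) = 29 + 1 = 30
LB2 = min(M1 times) + sum(M2 times) = 7 + 16 = 23
Lower bound = max(LB1, LB2) = max(30, 23) = 30

30


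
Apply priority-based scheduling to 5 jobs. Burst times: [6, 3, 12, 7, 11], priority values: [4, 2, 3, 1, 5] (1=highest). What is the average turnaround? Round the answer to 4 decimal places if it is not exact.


Sort by priority (ascending = highest first):
Order: [(1, 7), (2, 3), (3, 12), (4, 6), (5, 11)]
Completion times:
  Priority 1, burst=7, C=7
  Priority 2, burst=3, C=10
  Priority 3, burst=12, C=22
  Priority 4, burst=6, C=28
  Priority 5, burst=11, C=39
Average turnaround = 106/5 = 21.2

21.2


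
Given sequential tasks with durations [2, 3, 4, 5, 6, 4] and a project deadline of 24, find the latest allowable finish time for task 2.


LF(activity 2) = deadline - sum of successor durations
Successors: activities 3 through 6 with durations [4, 5, 6, 4]
Sum of successor durations = 19
LF = 24 - 19 = 5

5


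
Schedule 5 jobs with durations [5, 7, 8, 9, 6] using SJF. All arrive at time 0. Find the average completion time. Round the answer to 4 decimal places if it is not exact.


SJF order (ascending): [5, 6, 7, 8, 9]
Completion times:
  Job 1: burst=5, C=5
  Job 2: burst=6, C=11
  Job 3: burst=7, C=18
  Job 4: burst=8, C=26
  Job 5: burst=9, C=35
Average completion = 95/5 = 19.0

19.0


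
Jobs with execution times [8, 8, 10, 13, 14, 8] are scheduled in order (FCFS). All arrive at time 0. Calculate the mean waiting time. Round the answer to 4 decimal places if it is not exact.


FCFS order (as given): [8, 8, 10, 13, 14, 8]
Waiting times:
  Job 1: wait = 0
  Job 2: wait = 8
  Job 3: wait = 16
  Job 4: wait = 26
  Job 5: wait = 39
  Job 6: wait = 53
Sum of waiting times = 142
Average waiting time = 142/6 = 23.6667

23.6667


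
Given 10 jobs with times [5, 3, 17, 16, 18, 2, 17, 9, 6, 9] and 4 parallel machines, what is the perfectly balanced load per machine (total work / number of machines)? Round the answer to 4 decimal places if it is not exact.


Total processing time = 5 + 3 + 17 + 16 + 18 + 2 + 17 + 9 + 6 + 9 = 102
Number of machines = 4
Ideal balanced load = 102 / 4 = 25.5

25.5


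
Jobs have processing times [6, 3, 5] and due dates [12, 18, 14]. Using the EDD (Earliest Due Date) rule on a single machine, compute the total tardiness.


Sort by due date (EDD order): [(6, 12), (5, 14), (3, 18)]
Compute completion times and tardiness:
  Job 1: p=6, d=12, C=6, tardiness=max(0,6-12)=0
  Job 2: p=5, d=14, C=11, tardiness=max(0,11-14)=0
  Job 3: p=3, d=18, C=14, tardiness=max(0,14-18)=0
Total tardiness = 0

0


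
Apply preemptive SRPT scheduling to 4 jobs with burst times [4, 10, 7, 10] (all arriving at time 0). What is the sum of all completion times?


Since all jobs arrive at t=0, SRPT equals SPT ordering.
SPT order: [4, 7, 10, 10]
Completion times:
  Job 1: p=4, C=4
  Job 2: p=7, C=11
  Job 3: p=10, C=21
  Job 4: p=10, C=31
Total completion time = 4 + 11 + 21 + 31 = 67

67


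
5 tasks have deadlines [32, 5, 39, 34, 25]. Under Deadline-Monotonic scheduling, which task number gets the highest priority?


Sort tasks by relative deadline (ascending):
  Task 2: deadline = 5
  Task 5: deadline = 25
  Task 1: deadline = 32
  Task 4: deadline = 34
  Task 3: deadline = 39
Priority order (highest first): [2, 5, 1, 4, 3]
Highest priority task = 2

2


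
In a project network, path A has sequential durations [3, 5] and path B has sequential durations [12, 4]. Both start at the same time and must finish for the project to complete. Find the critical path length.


Path A total = 3 + 5 = 8
Path B total = 12 + 4 = 16
Critical path = longest path = max(8, 16) = 16

16


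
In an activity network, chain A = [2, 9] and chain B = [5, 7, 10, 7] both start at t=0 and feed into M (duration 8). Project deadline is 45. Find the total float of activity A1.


Forward pass: ES(A1) = sum of predecessors on chain A = 0
EF = ES + duration = 0 + 2 = 2
Backward pass: LF(M) = deadline = 45; LS(M) = 45 - 8 = 37
LF(A1) = LS(M) - sum(successors on chain A) = 37 - 9 = 28
LS = LF - duration = 28 - 2 = 26
Total float = LS - ES = 26 - 0 = 26

26


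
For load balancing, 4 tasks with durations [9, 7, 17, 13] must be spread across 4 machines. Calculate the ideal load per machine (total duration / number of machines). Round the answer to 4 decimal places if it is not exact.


Total processing time = 9 + 7 + 17 + 13 = 46
Number of machines = 4
Ideal balanced load = 46 / 4 = 11.5

11.5


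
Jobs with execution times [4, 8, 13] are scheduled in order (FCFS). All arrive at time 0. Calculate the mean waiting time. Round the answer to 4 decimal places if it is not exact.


FCFS order (as given): [4, 8, 13]
Waiting times:
  Job 1: wait = 0
  Job 2: wait = 4
  Job 3: wait = 12
Sum of waiting times = 16
Average waiting time = 16/3 = 5.3333

5.3333


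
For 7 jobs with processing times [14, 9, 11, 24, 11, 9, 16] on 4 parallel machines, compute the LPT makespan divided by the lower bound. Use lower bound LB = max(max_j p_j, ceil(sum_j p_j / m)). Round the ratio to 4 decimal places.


LPT order: [24, 16, 14, 11, 11, 9, 9]
Machine loads after assignment: [24, 25, 23, 22]
LPT makespan = 25
Lower bound = max(max_job, ceil(total/4)) = max(24, 24) = 24
Ratio = 25 / 24 = 1.0417

1.0417


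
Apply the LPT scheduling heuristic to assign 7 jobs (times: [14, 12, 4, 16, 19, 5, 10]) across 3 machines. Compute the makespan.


Sort jobs in decreasing order (LPT): [19, 16, 14, 12, 10, 5, 4]
Assign each job to the least loaded machine:
  Machine 1: jobs [19, 5, 4], load = 28
  Machine 2: jobs [16, 10], load = 26
  Machine 3: jobs [14, 12], load = 26
Makespan = max load = 28

28


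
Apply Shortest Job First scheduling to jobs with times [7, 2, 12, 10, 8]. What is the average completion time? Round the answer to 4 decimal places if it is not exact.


SJF order (ascending): [2, 7, 8, 10, 12]
Completion times:
  Job 1: burst=2, C=2
  Job 2: burst=7, C=9
  Job 3: burst=8, C=17
  Job 4: burst=10, C=27
  Job 5: burst=12, C=39
Average completion = 94/5 = 18.8

18.8


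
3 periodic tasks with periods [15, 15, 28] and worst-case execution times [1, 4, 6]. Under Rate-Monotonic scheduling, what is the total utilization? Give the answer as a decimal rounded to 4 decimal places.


Compute individual utilizations (exact fractions):
  Task 1: C/T = 1/15 (approx. 0.0667)
  Task 2: C/T = 4/15 (approx. 0.2667)
  Task 3: C/T = 6/28 = 3/14 (approx. 0.2143)
Total utilization U = 1/15 + 4/15 + 3/14 = 23/42
Rounded to 4 decimal places: U = 0.5476
RM (Liu & Layland) bound for 3 tasks = 0.779763; compare with U = 23/42 (approx. 0.547619)
U <= bound, so schedulable by RM sufficient condition.

0.5476


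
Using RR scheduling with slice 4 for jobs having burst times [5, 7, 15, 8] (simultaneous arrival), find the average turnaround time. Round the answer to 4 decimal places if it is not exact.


Time quantum = 4
Execution trace:
  J1 runs 4 units, time = 4
  J2 runs 4 units, time = 8
  J3 runs 4 units, time = 12
  J4 runs 4 units, time = 16
  J1 runs 1 units, time = 17
  J2 runs 3 units, time = 20
  J3 runs 4 units, time = 24
  J4 runs 4 units, time = 28
  J3 runs 4 units, time = 32
  J3 runs 3 units, time = 35
Finish times: [17, 20, 35, 28]
Average turnaround = 100/4 = 25.0

25.0


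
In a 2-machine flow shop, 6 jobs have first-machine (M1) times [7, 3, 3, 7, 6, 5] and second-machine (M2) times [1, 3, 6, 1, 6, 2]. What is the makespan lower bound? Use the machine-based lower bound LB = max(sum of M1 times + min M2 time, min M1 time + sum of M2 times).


LB1 = sum(M1 times) + min(M2 times) = 31 + 1 = 32
LB2 = min(M1 times) + sum(M2 times) = 3 + 19 = 22
Lower bound = max(LB1, LB2) = max(32, 22) = 32

32


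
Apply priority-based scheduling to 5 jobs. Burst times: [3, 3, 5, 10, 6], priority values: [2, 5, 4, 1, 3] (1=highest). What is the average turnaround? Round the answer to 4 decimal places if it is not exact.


Sort by priority (ascending = highest first):
Order: [(1, 10), (2, 3), (3, 6), (4, 5), (5, 3)]
Completion times:
  Priority 1, burst=10, C=10
  Priority 2, burst=3, C=13
  Priority 3, burst=6, C=19
  Priority 4, burst=5, C=24
  Priority 5, burst=3, C=27
Average turnaround = 93/5 = 18.6

18.6


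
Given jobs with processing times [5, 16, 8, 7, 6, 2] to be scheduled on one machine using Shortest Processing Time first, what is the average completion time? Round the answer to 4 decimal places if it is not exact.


Sort jobs by processing time (SPT order): [2, 5, 6, 7, 8, 16]
Compute completion times sequentially:
  Job 1: processing = 2, completes at 2
  Job 2: processing = 5, completes at 7
  Job 3: processing = 6, completes at 13
  Job 4: processing = 7, completes at 20
  Job 5: processing = 8, completes at 28
  Job 6: processing = 16, completes at 44
Sum of completion times = 114
Average completion time = 114/6 = 19.0

19.0


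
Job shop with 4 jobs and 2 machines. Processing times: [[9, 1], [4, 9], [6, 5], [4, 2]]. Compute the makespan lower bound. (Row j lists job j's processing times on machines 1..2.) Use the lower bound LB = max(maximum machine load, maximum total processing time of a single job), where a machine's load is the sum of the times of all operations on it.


Machine loads:
  Machine 1: 9 + 4 + 6 + 4 = 23
  Machine 2: 1 + 9 + 5 + 2 = 17
Max machine load = 23
Job totals:
  Job 1: 10
  Job 2: 13
  Job 3: 11
  Job 4: 6
Max job total = 13
Lower bound = max(23, 13) = 23

23


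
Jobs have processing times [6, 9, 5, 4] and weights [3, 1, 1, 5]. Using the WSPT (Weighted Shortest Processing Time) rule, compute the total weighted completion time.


Compute p/w ratios and sort ascending (WSPT): [(4, 5), (6, 3), (5, 1), (9, 1)]
Compute weighted completion times:
  Job (p=4,w=5): C=4, w*C=5*4=20
  Job (p=6,w=3): C=10, w*C=3*10=30
  Job (p=5,w=1): C=15, w*C=1*15=15
  Job (p=9,w=1): C=24, w*C=1*24=24
Total weighted completion time = 89

89


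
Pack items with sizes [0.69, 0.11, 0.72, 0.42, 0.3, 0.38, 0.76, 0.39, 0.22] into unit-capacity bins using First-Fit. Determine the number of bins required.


Place items sequentially using First-Fit:
  Item 0.69 -> new Bin 1
  Item 0.11 -> Bin 1 (now 0.8)
  Item 0.72 -> new Bin 2
  Item 0.42 -> new Bin 3
  Item 0.3 -> Bin 3 (now 0.72)
  Item 0.38 -> new Bin 4
  Item 0.76 -> new Bin 5
  Item 0.39 -> Bin 4 (now 0.77)
  Item 0.22 -> Bin 2 (now 0.94)
Total bins used = 5

5


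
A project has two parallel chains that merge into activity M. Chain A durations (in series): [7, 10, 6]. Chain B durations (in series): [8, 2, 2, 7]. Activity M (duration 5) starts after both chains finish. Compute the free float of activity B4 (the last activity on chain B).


ES(B4) = sum of predecessors on chain B = 12
EF(B4) = ES + duration = 12 + 7 = 19
Successor of B4 is M. ES(M) = max(sum(A), sum(B)) = max(23, 19) = 23
Free float = ES(successor) - EF(current) = 23 - 19 = 4

4


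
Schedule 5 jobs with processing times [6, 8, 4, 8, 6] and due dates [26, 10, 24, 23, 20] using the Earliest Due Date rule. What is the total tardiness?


Sort by due date (EDD order): [(8, 10), (6, 20), (8, 23), (4, 24), (6, 26)]
Compute completion times and tardiness:
  Job 1: p=8, d=10, C=8, tardiness=max(0,8-10)=0
  Job 2: p=6, d=20, C=14, tardiness=max(0,14-20)=0
  Job 3: p=8, d=23, C=22, tardiness=max(0,22-23)=0
  Job 4: p=4, d=24, C=26, tardiness=max(0,26-24)=2
  Job 5: p=6, d=26, C=32, tardiness=max(0,32-26)=6
Total tardiness = 8

8


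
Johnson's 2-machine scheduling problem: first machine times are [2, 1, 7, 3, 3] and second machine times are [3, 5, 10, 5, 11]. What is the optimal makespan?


Apply Johnson's rule:
  Group 1 (a <= b): [(2, 1, 5), (1, 2, 3), (4, 3, 5), (5, 3, 11), (3, 7, 10)]
  Group 2 (a > b): []
Optimal job order: [2, 1, 4, 5, 3]
Schedule:
  Job 2: M1 done at 1, M2 done at 6
  Job 1: M1 done at 3, M2 done at 9
  Job 4: M1 done at 6, M2 done at 14
  Job 5: M1 done at 9, M2 done at 25
  Job 3: M1 done at 16, M2 done at 35
Makespan = 35

35


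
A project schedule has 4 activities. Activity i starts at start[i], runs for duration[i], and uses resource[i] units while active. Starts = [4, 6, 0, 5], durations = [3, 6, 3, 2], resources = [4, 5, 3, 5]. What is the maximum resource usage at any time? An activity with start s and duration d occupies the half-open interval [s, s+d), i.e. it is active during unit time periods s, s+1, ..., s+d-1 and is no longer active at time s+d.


Each activity i is active on [start_i, start_i + duration_i).
Compute total resource usage per time slot:
  t=0: active resources = [3], total = 3
  t=1: active resources = [3], total = 3
  t=2: active resources = [3], total = 3
  t=3: active resources = [], total = 0
  t=4: active resources = [4], total = 4
  t=5: active resources = [4, 5], total = 9
  t=6: active resources = [4, 5, 5], total = 14
  t=7: active resources = [5], total = 5
  t=8: active resources = [5], total = 5
  t=9: active resources = [5], total = 5
  t=10: active resources = [5], total = 5
  t=11: active resources = [5], total = 5
Peak resource demand = 14

14


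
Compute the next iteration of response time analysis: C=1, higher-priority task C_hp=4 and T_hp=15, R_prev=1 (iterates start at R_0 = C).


R_next = C + ceil(R_prev / T_hp) * C_hp
ceil(1 / 15) = ceil(0.0667) = 1
Interference = 1 * 4 = 4
R_next = 1 + 4 = 5

5


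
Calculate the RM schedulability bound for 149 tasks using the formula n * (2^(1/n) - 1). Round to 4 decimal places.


Compute 2^(1/149) = 1.0046628318
Subtract 1: 1.0046628318 - 1 = 0.0046628318
Multiply by n: 149 * 0.0046628318 = 0.6947619382
Round to 4 dp: 0.6948

0.6948


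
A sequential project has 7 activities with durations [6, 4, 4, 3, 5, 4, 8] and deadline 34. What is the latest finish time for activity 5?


LF(activity 5) = deadline - sum of successor durations
Successors: activities 6 through 7 with durations [4, 8]
Sum of successor durations = 12
LF = 34 - 12 = 22

22


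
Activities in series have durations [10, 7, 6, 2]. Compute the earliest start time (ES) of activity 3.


Activity 3 starts after activities 1 through 2 complete.
Predecessor durations: [10, 7]
ES = 10 + 7 = 17

17


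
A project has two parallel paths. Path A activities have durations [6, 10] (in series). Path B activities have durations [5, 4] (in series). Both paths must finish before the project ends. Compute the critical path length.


Path A total = 6 + 10 = 16
Path B total = 5 + 4 = 9
Critical path = longest path = max(16, 9) = 16

16


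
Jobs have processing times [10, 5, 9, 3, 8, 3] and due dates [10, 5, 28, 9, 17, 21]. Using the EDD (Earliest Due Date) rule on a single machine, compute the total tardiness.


Sort by due date (EDD order): [(5, 5), (3, 9), (10, 10), (8, 17), (3, 21), (9, 28)]
Compute completion times and tardiness:
  Job 1: p=5, d=5, C=5, tardiness=max(0,5-5)=0
  Job 2: p=3, d=9, C=8, tardiness=max(0,8-9)=0
  Job 3: p=10, d=10, C=18, tardiness=max(0,18-10)=8
  Job 4: p=8, d=17, C=26, tardiness=max(0,26-17)=9
  Job 5: p=3, d=21, C=29, tardiness=max(0,29-21)=8
  Job 6: p=9, d=28, C=38, tardiness=max(0,38-28)=10
Total tardiness = 35

35


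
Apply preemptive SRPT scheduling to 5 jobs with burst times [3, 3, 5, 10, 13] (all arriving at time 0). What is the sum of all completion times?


Since all jobs arrive at t=0, SRPT equals SPT ordering.
SPT order: [3, 3, 5, 10, 13]
Completion times:
  Job 1: p=3, C=3
  Job 2: p=3, C=6
  Job 3: p=5, C=11
  Job 4: p=10, C=21
  Job 5: p=13, C=34
Total completion time = 3 + 6 + 11 + 21 + 34 = 75

75


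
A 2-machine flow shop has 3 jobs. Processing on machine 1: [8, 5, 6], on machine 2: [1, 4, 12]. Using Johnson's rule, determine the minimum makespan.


Apply Johnson's rule:
  Group 1 (a <= b): [(3, 6, 12)]
  Group 2 (a > b): [(2, 5, 4), (1, 8, 1)]
Optimal job order: [3, 2, 1]
Schedule:
  Job 3: M1 done at 6, M2 done at 18
  Job 2: M1 done at 11, M2 done at 22
  Job 1: M1 done at 19, M2 done at 23
Makespan = 23

23


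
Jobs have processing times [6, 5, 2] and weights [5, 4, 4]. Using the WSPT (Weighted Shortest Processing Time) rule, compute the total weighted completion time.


Compute p/w ratios and sort ascending (WSPT): [(2, 4), (6, 5), (5, 4)]
Compute weighted completion times:
  Job (p=2,w=4): C=2, w*C=4*2=8
  Job (p=6,w=5): C=8, w*C=5*8=40
  Job (p=5,w=4): C=13, w*C=4*13=52
Total weighted completion time = 100

100


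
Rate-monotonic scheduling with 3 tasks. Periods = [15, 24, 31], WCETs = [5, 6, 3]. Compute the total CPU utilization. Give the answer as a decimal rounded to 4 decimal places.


Compute individual utilizations (exact fractions):
  Task 1: C/T = 5/15 = 1/3 (approx. 0.3333)
  Task 2: C/T = 6/24 = 1/4 (approx. 0.25)
  Task 3: C/T = 3/31 (approx. 0.0968)
Total utilization U = 1/3 + 1/4 + 3/31 = 253/372
Rounded to 4 decimal places: U = 0.6801
RM (Liu & Layland) bound for 3 tasks = 0.779763; compare with U = 253/372 (approx. 0.680108)
U <= bound, so schedulable by RM sufficient condition.

0.6801


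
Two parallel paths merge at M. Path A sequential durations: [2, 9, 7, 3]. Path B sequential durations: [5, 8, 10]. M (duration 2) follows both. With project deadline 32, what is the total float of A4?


Forward pass: ES(A4) = sum of predecessors on chain A = 18
EF = ES + duration = 18 + 3 = 21
Backward pass: LF(M) = deadline = 32; LS(M) = 32 - 2 = 30
LF(A4) = LS(M) - sum(successors on chain A) = 30 - 0 = 30
LS = LF - duration = 30 - 3 = 27
Total float = LS - ES = 27 - 18 = 9

9


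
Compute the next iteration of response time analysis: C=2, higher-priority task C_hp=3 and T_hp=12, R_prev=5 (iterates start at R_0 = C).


R_next = C + ceil(R_prev / T_hp) * C_hp
ceil(5 / 12) = ceil(0.4167) = 1
Interference = 1 * 3 = 3
R_next = 2 + 3 = 5
R_next = R_prev, so the iteration has converged (response time = 5).

5


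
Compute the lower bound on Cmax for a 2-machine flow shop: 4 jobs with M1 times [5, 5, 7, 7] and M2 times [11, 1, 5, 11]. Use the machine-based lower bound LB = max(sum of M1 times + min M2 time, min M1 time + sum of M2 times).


LB1 = sum(M1 times) + min(M2 times) = 24 + 1 = 25
LB2 = min(M1 times) + sum(M2 times) = 5 + 28 = 33
Lower bound = max(LB1, LB2) = max(25, 33) = 33

33


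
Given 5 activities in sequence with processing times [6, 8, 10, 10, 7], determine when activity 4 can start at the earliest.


Activity 4 starts after activities 1 through 3 complete.
Predecessor durations: [6, 8, 10]
ES = 6 + 8 + 10 = 24

24


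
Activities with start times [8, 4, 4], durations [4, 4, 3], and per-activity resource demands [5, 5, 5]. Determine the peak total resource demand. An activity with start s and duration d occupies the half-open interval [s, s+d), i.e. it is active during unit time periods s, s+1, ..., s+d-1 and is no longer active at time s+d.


Each activity i is active on [start_i, start_i + duration_i).
Compute total resource usage per time slot:
  t=0: active resources = [], total = 0
  t=1: active resources = [], total = 0
  t=2: active resources = [], total = 0
  t=3: active resources = [], total = 0
  t=4: active resources = [5, 5], total = 10
  t=5: active resources = [5, 5], total = 10
  t=6: active resources = [5, 5], total = 10
  t=7: active resources = [5], total = 5
  t=8: active resources = [5], total = 5
  t=9: active resources = [5], total = 5
  t=10: active resources = [5], total = 5
  t=11: active resources = [5], total = 5
Peak resource demand = 10

10


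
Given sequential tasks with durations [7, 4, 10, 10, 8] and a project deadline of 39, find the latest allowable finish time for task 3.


LF(activity 3) = deadline - sum of successor durations
Successors: activities 4 through 5 with durations [10, 8]
Sum of successor durations = 18
LF = 39 - 18 = 21

21


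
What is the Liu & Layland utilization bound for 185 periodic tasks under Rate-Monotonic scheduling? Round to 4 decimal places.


Compute 2^(1/185) = 1.0037537693
Subtract 1: 1.0037537693 - 1 = 0.0037537693
Multiply by n: 185 * 0.0037537693 = 0.6944473205
Round to 4 dp: 0.6944

0.6944


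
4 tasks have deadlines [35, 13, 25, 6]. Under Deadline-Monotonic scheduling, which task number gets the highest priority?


Sort tasks by relative deadline (ascending):
  Task 4: deadline = 6
  Task 2: deadline = 13
  Task 3: deadline = 25
  Task 1: deadline = 35
Priority order (highest first): [4, 2, 3, 1]
Highest priority task = 4

4


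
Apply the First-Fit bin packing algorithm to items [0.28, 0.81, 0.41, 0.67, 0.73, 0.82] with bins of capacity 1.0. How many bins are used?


Place items sequentially using First-Fit:
  Item 0.28 -> new Bin 1
  Item 0.81 -> new Bin 2
  Item 0.41 -> Bin 1 (now 0.69)
  Item 0.67 -> new Bin 3
  Item 0.73 -> new Bin 4
  Item 0.82 -> new Bin 5
Total bins used = 5

5


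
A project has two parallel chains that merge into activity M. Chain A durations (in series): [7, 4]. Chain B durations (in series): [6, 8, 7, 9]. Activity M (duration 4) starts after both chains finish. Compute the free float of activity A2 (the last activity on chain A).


ES(A2) = sum of predecessors on chain A = 7
EF(A2) = ES + duration = 7 + 4 = 11
Successor of A2 is M. ES(M) = max(sum(A), sum(B)) = max(11, 30) = 30
Free float = ES(successor) - EF(current) = 30 - 11 = 19

19


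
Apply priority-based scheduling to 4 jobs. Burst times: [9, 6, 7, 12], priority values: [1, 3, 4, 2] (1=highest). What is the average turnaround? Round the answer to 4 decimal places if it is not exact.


Sort by priority (ascending = highest first):
Order: [(1, 9), (2, 12), (3, 6), (4, 7)]
Completion times:
  Priority 1, burst=9, C=9
  Priority 2, burst=12, C=21
  Priority 3, burst=6, C=27
  Priority 4, burst=7, C=34
Average turnaround = 91/4 = 22.75

22.75


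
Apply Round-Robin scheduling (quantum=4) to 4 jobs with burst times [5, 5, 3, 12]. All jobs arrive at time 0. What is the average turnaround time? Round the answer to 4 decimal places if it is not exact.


Time quantum = 4
Execution trace:
  J1 runs 4 units, time = 4
  J2 runs 4 units, time = 8
  J3 runs 3 units, time = 11
  J4 runs 4 units, time = 15
  J1 runs 1 units, time = 16
  J2 runs 1 units, time = 17
  J4 runs 4 units, time = 21
  J4 runs 4 units, time = 25
Finish times: [16, 17, 11, 25]
Average turnaround = 69/4 = 17.25

17.25


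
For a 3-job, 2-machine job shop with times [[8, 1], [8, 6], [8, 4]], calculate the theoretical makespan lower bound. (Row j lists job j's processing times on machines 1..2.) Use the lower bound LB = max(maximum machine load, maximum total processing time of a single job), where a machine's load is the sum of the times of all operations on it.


Machine loads:
  Machine 1: 8 + 8 + 8 = 24
  Machine 2: 1 + 6 + 4 = 11
Max machine load = 24
Job totals:
  Job 1: 9
  Job 2: 14
  Job 3: 12
Max job total = 14
Lower bound = max(24, 14) = 24

24


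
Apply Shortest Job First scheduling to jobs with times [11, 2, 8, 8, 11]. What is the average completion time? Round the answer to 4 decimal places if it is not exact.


SJF order (ascending): [2, 8, 8, 11, 11]
Completion times:
  Job 1: burst=2, C=2
  Job 2: burst=8, C=10
  Job 3: burst=8, C=18
  Job 4: burst=11, C=29
  Job 5: burst=11, C=40
Average completion = 99/5 = 19.8

19.8
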